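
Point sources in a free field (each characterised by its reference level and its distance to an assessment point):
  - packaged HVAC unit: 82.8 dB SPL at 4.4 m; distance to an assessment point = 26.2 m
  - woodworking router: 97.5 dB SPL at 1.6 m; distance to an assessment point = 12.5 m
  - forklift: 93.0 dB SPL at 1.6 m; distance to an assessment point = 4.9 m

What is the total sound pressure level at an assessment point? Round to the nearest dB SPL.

85 dB SPL

First find each source's level at the receiver (point-source: −20·log₁₀(r/r_ref)), then combine on an intensity basis.
packaged HVAC unit: 82.8 − 20·log₁₀(26.2/4.4) = 82.8 − 15.50 = 67.30 dB SPL.
woodworking router: 97.5 − 20·log₁₀(12.5/1.6) = 97.5 − 17.86 = 79.64 dB SPL.
forklift: 93.0 − 20·log₁₀(4.9/1.6) = 93.0 − 9.72 = 83.28 dB SPL.
Σ 10^(L/10) = 3.102e+08 → L_total = 10·log₁₀(3.102e+08) = 84.92 dB SPL.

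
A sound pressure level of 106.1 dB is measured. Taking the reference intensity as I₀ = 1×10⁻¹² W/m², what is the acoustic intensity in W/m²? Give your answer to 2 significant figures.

I/I₀ = 10^(106.1/10) = 4.074e+10, so I = 4.074e+10 × 10⁻¹² W/m².

0.041 W/m²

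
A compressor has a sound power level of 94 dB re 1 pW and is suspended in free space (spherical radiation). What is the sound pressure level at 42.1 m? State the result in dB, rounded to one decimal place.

Free-field spherical radiation: L_p = L_w − 10·log₁₀(4π·r²), r = 42.1 m.
4π·r² = 2.227e+04 m², 10·log₁₀ of that is 43.478 dB.
L_p = 94 − 43.478 = 50.52 dB.

50.5 dB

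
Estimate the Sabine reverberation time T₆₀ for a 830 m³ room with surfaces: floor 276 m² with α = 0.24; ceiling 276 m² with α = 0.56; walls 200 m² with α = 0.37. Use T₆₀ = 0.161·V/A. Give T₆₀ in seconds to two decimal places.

Summing Sᵢαᵢ: 276·0.24 + 276·0.56 + 200·0.37 = 294.80 m².
T₆₀ = 0.161 × 830 / 294.80 = 0.453 s.

0.45 s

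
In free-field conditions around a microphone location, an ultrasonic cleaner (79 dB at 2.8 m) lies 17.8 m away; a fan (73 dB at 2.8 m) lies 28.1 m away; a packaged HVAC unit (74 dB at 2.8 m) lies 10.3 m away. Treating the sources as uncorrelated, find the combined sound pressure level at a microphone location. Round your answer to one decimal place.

Propagate each source to the receiver with L = L_ref − 20·log₁₀(r/r_ref), then add intensities.
ultrasonic cleaner: 79 − 20·log₁₀(17.8/2.8) = 79 − 16.07 = 62.93 dB.
fan: 73 − 20·log₁₀(28.1/2.8) = 73 − 20.03 = 52.97 dB.
packaged HVAC unit: 74 − 20·log₁₀(10.3/2.8) = 74 − 11.31 = 62.69 dB.
Σ 10^(L/10) = 4.020e+06 → L_total = 10·log₁₀(4.020e+06) = 66.04 dB.

66.0 dB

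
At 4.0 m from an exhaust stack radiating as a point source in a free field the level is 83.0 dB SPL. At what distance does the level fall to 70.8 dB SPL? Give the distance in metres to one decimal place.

16.3 m

For a point source L₁ − L₂ = 20·log₁₀(r₂/r₁), so r₂ = r₁·10^((L₁−L₂)/20).
r₂ = 4.0·10^((83.0−70.8)/20) = 4.0·10^(12.2/20) = 16.30 m.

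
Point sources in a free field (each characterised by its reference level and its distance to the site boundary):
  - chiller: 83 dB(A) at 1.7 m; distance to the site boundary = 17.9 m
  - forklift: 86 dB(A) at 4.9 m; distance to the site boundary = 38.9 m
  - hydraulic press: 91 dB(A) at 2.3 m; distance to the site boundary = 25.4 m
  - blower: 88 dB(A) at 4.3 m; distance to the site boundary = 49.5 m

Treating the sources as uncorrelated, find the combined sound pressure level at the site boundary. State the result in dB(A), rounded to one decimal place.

First find each source's level at the receiver (point-source: −20·log₁₀(r/r_ref)), then combine on an intensity basis.
chiller: 83 − 20·log₁₀(17.9/1.7) = 83 − 20.45 = 62.55 dB(A).
forklift: 86 − 20·log₁₀(38.9/4.9) = 86 − 18.00 = 68.00 dB(A).
hydraulic press: 91 − 20·log₁₀(25.4/2.3) = 91 − 20.86 = 70.14 dB(A).
blower: 88 − 20·log₁₀(49.5/4.3) = 88 − 21.22 = 66.78 dB(A).
Σ 10^(L/10) = 2.320e+07 → L_total = 10·log₁₀(2.320e+07) = 73.65 dB(A).

73.7 dB(A)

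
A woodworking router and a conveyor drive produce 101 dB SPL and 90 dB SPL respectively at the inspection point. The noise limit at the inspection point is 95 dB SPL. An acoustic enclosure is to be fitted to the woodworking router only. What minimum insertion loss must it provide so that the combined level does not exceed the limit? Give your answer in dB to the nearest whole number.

The untreated sources together contribute 10^(90/10) = 1.000e+09, i.e. 90.00 dB SPL.
To meet 95 dB SPL overall, the treated woodworking router may contribute at most 10^(95/10) − 1.000e+09 = 2.162e+09, i.e. 93.35 dB SPL.
Required insertion loss = 101 − 93.35 = 7.65 dB.

8 dB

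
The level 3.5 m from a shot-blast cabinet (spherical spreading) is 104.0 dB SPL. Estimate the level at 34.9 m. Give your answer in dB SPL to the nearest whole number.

For a point source, L₂ = L₁ − 20·log₁₀(r₂/r₁).
L₂ = 104.0 − 20·log₁₀(34.9/3.5) = 104.0 − 19.975 = 84.02 dB SPL.

84 dB SPL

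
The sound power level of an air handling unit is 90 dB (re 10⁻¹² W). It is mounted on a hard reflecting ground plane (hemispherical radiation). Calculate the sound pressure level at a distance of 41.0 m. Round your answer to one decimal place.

The power spreads over a hemisphere of area 2π·r², so L_p = L_w − 10·log₁₀(2π·r²).
2π·r² = 1.056e+04 m², 10·log₁₀ of that is 40.237 dB.
L_p = 90 − 40.237 = 49.76 dB.

49.8 dB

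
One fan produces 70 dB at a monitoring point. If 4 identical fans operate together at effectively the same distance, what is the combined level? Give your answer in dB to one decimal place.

76.0 dB

With 4 equal, uncorrelated contributions the intensity is 4× that of one unit, giving a rise of 10·log₁₀ 4.
L_total = 70 + 10·log₁₀(4) = 70 + 6.021 = 76.02 dB.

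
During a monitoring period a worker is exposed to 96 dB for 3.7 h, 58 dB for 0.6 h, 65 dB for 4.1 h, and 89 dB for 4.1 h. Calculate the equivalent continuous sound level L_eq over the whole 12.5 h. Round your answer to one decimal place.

Weight each interval's intensity by its duration and average over T = 12.5 h:
Σ tᵢ·10^(Lᵢ/10) = 3.7·10^(96/10) + 0.6·10^(58/10) + 4.1·10^(65/10) + 4.1·10^(89/10) = 1.800e+10.
L_eq = 10·log₁₀(1.800e+10/12.5) = 91.58 dB.

91.6 dB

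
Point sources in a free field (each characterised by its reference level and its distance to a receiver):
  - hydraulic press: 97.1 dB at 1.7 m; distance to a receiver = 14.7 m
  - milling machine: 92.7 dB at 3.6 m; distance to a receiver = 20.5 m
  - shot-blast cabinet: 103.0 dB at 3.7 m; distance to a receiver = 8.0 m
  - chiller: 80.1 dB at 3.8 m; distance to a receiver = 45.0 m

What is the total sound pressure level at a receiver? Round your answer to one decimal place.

96.4 dB

Propagate each source to the receiver with L = L_ref − 20·log₁₀(r/r_ref), then add intensities.
hydraulic press: 97.1 − 20·log₁₀(14.7/1.7) = 97.1 − 18.74 = 78.36 dB.
milling machine: 92.7 − 20·log₁₀(20.5/3.6) = 92.7 − 15.11 = 77.59 dB.
shot-blast cabinet: 103.0 − 20·log₁₀(8.0/3.7) = 103.0 − 6.70 = 96.30 dB.
chiller: 80.1 − 20·log₁₀(45.0/3.8) = 80.1 − 21.47 = 58.63 dB.
Σ 10^(L/10) = 4.395e+09 → L_total = 10·log₁₀(4.395e+09) = 96.43 dB.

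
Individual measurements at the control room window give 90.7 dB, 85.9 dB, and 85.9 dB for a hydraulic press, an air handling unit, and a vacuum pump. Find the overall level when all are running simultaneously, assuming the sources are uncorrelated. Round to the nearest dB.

Incoherent sources combine by intensity addition: L_total = 10·log₁₀(Σ 10^(L_i/10)).
Σ 10^(L/10) = 10^(90.7/10) + 10^(85.9/10) + 10^(85.9/10) = 1.953e+09.
L_total = 10·log₁₀(1.953e+09) = 92.91 dB.

93 dB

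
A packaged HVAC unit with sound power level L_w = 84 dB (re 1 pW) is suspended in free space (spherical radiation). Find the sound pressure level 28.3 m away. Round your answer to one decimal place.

L_p = L_w − 10·log₁₀(4π·r²) with r = 28.3 m.
4π·r² = 1.006e+04 m², 10·log₁₀ of that is 40.028 dB.
L_p = 84 − 40.028 = 43.97 dB.

44.0 dB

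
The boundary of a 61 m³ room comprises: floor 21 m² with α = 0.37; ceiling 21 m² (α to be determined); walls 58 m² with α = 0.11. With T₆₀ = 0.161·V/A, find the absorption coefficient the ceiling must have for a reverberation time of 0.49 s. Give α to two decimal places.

Required total absorption A = 0.161·61/0.49 = 20.04 m².
Absorption from the other surfaces = 21·0.37 + 58·0.11 = 14.15 m², so the ceiling must supply 5.89 m² over 21 m².
α = 5.89/21 = 0.281.

0.28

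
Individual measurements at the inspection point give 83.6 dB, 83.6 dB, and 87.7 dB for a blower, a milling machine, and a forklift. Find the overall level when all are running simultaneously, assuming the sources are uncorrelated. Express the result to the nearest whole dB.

90 dB

For uncorrelated sources the intensities add, so convert each level to linear form, sum, and take 10·log₁₀ of the total.
Σ 10^(L/10) = 10^(83.6/10) + 10^(83.6/10) + 10^(87.7/10) = 1.047e+09.
L_total = 10·log₁₀(1.047e+09) = 90.20 dB.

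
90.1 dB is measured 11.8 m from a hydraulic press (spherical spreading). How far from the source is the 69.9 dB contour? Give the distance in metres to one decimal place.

120.7 m

The 20.2 dB drop corresponds to a distance ratio of 10^(20.2/20) for a point source.
r₂ = 11.8·10^((90.1−69.9)/20) = 11.8·10^(20.2/20) = 120.75 m.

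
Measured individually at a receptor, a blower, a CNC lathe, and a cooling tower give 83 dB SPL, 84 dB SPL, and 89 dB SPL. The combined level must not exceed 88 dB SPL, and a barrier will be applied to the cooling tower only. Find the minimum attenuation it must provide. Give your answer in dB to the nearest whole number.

6 dB

Fixed contribution from the other sources: Σ 10^(L/10) = 10^(83/10) + 10^(84/10) = 4.507e+08 (86.54 dB SPL).
To meet 88 dB SPL overall, the treated cooling tower may contribute at most 10^(88/10) − 4.507e+08 = 1.802e+08, i.e. 82.56 dB SPL.
So the cooling tower must be reduced from 89 to 82.56 dB SPL: IL = 6.44 dB.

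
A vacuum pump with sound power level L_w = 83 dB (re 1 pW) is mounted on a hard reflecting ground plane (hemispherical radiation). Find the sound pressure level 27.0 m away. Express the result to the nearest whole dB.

L_p = L_w − 10·log₁₀(2π·r²) with r = 27.0 m.
2π·r² = 4580 m², 10·log₁₀ of that is 36.609 dB.
L_p = 83 − 36.609 = 46.39 dB.

46 dB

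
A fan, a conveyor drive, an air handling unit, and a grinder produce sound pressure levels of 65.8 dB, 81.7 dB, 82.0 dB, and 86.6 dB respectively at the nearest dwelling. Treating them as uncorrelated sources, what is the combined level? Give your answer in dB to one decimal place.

Incoherent sources combine by intensity addition: L_total = 10·log₁₀(Σ 10^(L_i/10)).
Σ 10^(L/10) = 10^(65.8/10) + 10^(81.7/10) + 10^(82.0/10) + 10^(86.6/10) = 7.673e+08.
L_total = 10·log₁₀(7.673e+08) = 88.85 dB.

88.8 dB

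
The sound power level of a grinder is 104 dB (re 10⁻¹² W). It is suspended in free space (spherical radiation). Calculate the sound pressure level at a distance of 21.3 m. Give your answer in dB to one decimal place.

66.4 dB

Free-field spherical radiation: L_p = L_w − 10·log₁₀(4π·r²), r = 21.3 m.
4π·r² = 5701 m², 10·log₁₀ of that is 37.560 dB.
L_p = 104 − 37.560 = 66.44 dB.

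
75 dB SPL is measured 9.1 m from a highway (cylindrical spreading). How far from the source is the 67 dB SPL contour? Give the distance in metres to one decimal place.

57.4 m

The 8.0 dB drop corresponds to a distance ratio of 10^(8.0/10) for a line source.
r₂ = 9.1·10^((75−67)/10) = 9.1·10^(8.0/10) = 57.42 m.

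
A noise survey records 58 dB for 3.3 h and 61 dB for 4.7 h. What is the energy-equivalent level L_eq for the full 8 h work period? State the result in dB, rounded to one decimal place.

Weight each interval's intensity by its duration and average over T = 8 h:
Σ tᵢ·10^(Lᵢ/10) = 3.3·10^(58/10) + 4.7·10^(61/10) = 7.999e+06.
L_eq = 10·log₁₀(7.999e+06/8) = 60.00 dB.

60.0 dB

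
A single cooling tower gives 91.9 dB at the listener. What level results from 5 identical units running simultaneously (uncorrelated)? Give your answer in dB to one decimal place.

98.9 dB

L_total = L₁ + 10·log₁₀ N for N identical incoherent sources.
L_total = 91.9 + 10·log₁₀(5) = 91.9 + 6.990 = 98.89 dB.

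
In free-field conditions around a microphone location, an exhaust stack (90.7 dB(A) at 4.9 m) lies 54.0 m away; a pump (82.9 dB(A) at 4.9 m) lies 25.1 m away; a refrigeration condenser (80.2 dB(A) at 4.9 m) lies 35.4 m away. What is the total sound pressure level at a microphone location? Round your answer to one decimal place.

First find each source's level at the receiver (point-source: −20·log₁₀(r/r_ref)), then combine on an intensity basis.
exhaust stack: 90.7 − 20·log₁₀(54.0/4.9) = 90.7 − 20.84 = 69.86 dB(A).
pump: 82.9 − 20·log₁₀(25.1/4.9) = 82.9 − 14.19 = 68.71 dB(A).
refrigeration condenser: 80.2 − 20·log₁₀(35.4/4.9) = 80.2 − 17.18 = 63.02 dB(A).
Σ 10^(L/10) = 1.911e+07 → L_total = 10·log₁₀(1.911e+07) = 72.81 dB(A).

72.8 dB(A)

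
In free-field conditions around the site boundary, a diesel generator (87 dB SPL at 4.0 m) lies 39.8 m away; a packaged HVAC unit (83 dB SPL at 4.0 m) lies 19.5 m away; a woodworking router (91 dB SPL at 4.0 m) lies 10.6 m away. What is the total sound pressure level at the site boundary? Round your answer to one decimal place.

82.8 dB SPL

Apply inverse-square spreading to bring every level to the receiver, then sum 10^(L/10).
diesel generator: 87 − 20·log₁₀(39.8/4.0) = 87 − 19.96 = 67.04 dB SPL.
packaged HVAC unit: 83 − 20·log₁₀(19.5/4.0) = 83 − 13.76 = 69.24 dB SPL.
woodworking router: 91 − 20·log₁₀(10.6/4.0) = 91 − 8.46 = 82.54 dB SPL.
Σ 10^(L/10) = 1.927e+08 → L_total = 10·log₁₀(1.927e+08) = 82.85 dB SPL.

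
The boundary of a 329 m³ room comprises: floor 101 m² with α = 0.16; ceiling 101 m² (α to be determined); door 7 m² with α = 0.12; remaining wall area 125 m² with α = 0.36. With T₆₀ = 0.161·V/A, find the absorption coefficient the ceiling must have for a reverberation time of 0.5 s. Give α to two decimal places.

0.44

Required total absorption A = 0.161·329/0.5 = 105.94 m².
Absorption from the other surfaces = 101·0.16 + 7·0.12 + 125·0.36 = 62.00 m², so the ceiling must supply 43.94 m² over 101 m².
α = 43.94/101 = 0.435.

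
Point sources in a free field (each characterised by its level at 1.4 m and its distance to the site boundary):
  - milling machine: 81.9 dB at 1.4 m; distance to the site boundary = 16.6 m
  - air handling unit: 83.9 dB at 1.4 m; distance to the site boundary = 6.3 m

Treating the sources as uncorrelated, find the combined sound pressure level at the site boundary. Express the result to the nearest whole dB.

Propagate each source to the receiver with L = L_ref − 20·log₁₀(r/r_ref), then add intensities.
milling machine: 81.9 − 20·log₁₀(16.6/1.4) = 81.9 − 21.48 = 60.42 dB.
air handling unit: 83.9 − 20·log₁₀(6.3/1.4) = 83.9 − 13.06 = 70.84 dB.
Σ 10^(L/10) = 1.322e+07 → L_total = 10·log₁₀(1.322e+07) = 71.21 dB.

71 dB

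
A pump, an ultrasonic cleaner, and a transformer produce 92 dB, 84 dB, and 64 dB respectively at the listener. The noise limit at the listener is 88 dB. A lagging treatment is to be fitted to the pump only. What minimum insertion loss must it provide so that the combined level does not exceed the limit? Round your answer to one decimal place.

Fixed contribution from the other sources: Σ 10^(L/10) = 10^(84/10) + 10^(64/10) = 2.537e+08 (84.04 dB).
To meet 88 dB overall, the treated pump may contribute at most 10^(88/10) − 2.537e+08 = 3.773e+08, i.e. 85.77 dB.
Required insertion loss = 92 − 85.77 = 6.23 dB.

6.2 dB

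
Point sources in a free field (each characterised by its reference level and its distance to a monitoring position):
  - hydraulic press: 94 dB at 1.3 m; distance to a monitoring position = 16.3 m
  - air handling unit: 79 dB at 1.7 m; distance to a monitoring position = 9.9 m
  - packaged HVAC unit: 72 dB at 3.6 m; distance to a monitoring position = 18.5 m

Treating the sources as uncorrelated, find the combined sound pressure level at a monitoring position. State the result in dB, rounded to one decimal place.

Apply inverse-square spreading to bring every level to the receiver, then sum 10^(L/10).
hydraulic press: 94 − 20·log₁₀(16.3/1.3) = 94 − 21.96 = 72.04 dB.
air handling unit: 79 − 20·log₁₀(9.9/1.7) = 79 − 15.30 = 63.70 dB.
packaged HVAC unit: 72 − 20·log₁₀(18.5/3.6) = 72 − 14.22 = 57.78 dB.
Σ 10^(L/10) = 1.892e+07 → L_total = 10·log₁₀(1.892e+07) = 72.77 dB.

72.8 dB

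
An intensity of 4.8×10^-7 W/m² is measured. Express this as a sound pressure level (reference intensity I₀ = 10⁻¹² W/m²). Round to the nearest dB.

I/I₀ = 4.8×10^-7/10⁻¹² = 4.8×10^5, and L = 10·log₁₀(I/I₀).
L = 10·(0.6812 + 5) = 56.81 dB.

57 dB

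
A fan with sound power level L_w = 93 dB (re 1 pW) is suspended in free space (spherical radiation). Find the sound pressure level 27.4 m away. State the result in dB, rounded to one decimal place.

Free-field spherical radiation: L_p = L_w − 10·log₁₀(4π·r²), r = 27.4 m.
4π·r² = 9434 m², 10·log₁₀ of that is 39.747 dB.
L_p = 93 − 39.747 = 53.25 dB.

53.3 dB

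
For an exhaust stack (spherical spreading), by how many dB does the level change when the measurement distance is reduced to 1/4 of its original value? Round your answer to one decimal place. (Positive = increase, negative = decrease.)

+12.0 dB

With spherical spreading the level changes by −20·log₁₀(r₂/r₁).
ΔL = −20·log₁₀(0.25) = +12.04 dB.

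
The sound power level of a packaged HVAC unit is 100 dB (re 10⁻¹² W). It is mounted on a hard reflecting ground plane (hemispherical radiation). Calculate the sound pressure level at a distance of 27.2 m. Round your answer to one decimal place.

Free-field hemispherical radiation: L_p = L_w − 10·log₁₀(2π·r²), r = 27.2 m.
2π·r² = 4649 m², 10·log₁₀ of that is 36.673 dB.
L_p = 100 − 36.673 = 63.33 dB.

63.3 dB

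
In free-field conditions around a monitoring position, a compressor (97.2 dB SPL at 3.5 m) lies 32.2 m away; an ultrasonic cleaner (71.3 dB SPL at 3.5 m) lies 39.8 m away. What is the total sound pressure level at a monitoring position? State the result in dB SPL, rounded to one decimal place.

77.9 dB SPL

Propagate each source to the receiver with L = L_ref − 20·log₁₀(r/r_ref), then add intensities.
compressor: 97.2 − 20·log₁₀(32.2/3.5) = 97.2 − 19.28 = 77.92 dB SPL.
ultrasonic cleaner: 71.3 − 20·log₁₀(39.8/3.5) = 71.3 − 21.12 = 50.18 dB SPL.
Σ 10^(L/10) = 6.211e+07 → L_total = 10·log₁₀(6.211e+07) = 77.93 dB SPL.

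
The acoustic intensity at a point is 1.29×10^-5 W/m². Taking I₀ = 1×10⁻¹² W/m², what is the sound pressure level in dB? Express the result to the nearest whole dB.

71 dB

Dividing by I₀ shifts the exponent by 12: I/I₀ = 1.29×10^7.
L = 10·(0.1106 + 7) = 71.11 dB.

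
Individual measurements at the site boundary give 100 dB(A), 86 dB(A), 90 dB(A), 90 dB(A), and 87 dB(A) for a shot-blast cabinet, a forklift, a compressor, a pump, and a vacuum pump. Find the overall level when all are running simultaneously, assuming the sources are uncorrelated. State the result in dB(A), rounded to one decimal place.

101.1 dB(A)

Incoherent sources combine by intensity addition: L_total = 10·log₁₀(Σ 10^(L_i/10)).
Σ 10^(L/10) = 10^(100/10) + 10^(86/10) + 10^(90/10) + 10^(90/10) + 10^(87/10) = 1.290e+10.
L_total = 10·log₁₀(1.290e+10) = 101.11 dB(A).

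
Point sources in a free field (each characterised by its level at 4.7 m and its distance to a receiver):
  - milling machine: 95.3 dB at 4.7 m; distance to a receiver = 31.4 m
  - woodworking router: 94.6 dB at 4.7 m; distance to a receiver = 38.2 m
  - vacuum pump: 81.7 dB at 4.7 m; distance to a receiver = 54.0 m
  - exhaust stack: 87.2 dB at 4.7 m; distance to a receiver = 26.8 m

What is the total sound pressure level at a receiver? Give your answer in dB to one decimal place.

First find each source's level at the receiver (point-source: −20·log₁₀(r/r_ref)), then combine on an intensity basis.
milling machine: 95.3 − 20·log₁₀(31.4/4.7) = 95.3 − 16.50 = 78.80 dB.
woodworking router: 94.6 − 20·log₁₀(38.2/4.7) = 94.6 − 18.20 = 76.40 dB.
vacuum pump: 81.7 − 20·log₁₀(54.0/4.7) = 81.7 − 21.21 = 60.49 dB.
exhaust stack: 87.2 − 20·log₁₀(26.8/4.7) = 87.2 − 15.12 = 72.08 dB.
Σ 10^(L/10) = 1.368e+08 → L_total = 10·log₁₀(1.368e+08) = 81.36 dB.

81.4 dB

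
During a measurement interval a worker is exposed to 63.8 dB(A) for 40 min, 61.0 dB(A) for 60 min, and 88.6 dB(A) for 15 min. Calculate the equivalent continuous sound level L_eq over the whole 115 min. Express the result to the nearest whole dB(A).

80 dB(A)

Weight each interval's intensity by its duration and average over T = 115 min:
Σ tᵢ·10^(Lᵢ/10) = 40·10^(63.8/10) + 60·10^(61.0/10) + 15·10^(88.6/10) = 1.104e+10.
L_eq = 10·log₁₀(1.104e+10/115) = 79.82 dB(A).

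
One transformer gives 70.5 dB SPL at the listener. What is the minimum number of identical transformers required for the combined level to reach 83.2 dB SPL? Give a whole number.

19

Need L₁ + 10·log₁₀ N ≥ 83.2, i.e. log₁₀ N ≥ 1.27.
N ≥ 10^(12.7/10) = 18.621, so N = 19.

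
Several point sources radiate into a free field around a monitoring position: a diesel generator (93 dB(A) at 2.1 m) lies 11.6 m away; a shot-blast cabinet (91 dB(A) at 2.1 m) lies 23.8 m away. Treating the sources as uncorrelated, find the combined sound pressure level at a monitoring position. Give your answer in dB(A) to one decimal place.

78.8 dB(A)

Apply inverse-square spreading to bring every level to the receiver, then sum 10^(L/10).
diesel generator: 93 − 20·log₁₀(11.6/2.1) = 93 − 14.84 = 78.16 dB(A).
shot-blast cabinet: 91 − 20·log₁₀(23.8/2.1) = 91 − 21.09 = 69.91 dB(A).
Σ 10^(L/10) = 7.519e+07 → L_total = 10·log₁₀(7.519e+07) = 78.76 dB(A).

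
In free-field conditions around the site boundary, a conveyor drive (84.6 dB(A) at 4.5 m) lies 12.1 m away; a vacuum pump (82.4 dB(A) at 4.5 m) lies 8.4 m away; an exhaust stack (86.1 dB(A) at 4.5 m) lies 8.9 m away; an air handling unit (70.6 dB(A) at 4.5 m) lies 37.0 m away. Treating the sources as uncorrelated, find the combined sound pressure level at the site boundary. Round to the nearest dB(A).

Apply inverse-square spreading to bring every level to the receiver, then sum 10^(L/10).
conveyor drive: 84.6 − 20·log₁₀(12.1/4.5) = 84.6 − 8.59 = 76.01 dB(A).
vacuum pump: 82.4 − 20·log₁₀(8.4/4.5) = 82.4 − 5.42 = 76.98 dB(A).
exhaust stack: 86.1 − 20·log₁₀(8.9/4.5) = 86.1 − 5.92 = 80.18 dB(A).
air handling unit: 70.6 − 20·log₁₀(37.0/4.5) = 70.6 − 18.30 = 52.30 dB(A).
Σ 10^(L/10) = 1.941e+08 → L_total = 10·log₁₀(1.941e+08) = 82.88 dB(A).

83 dB(A)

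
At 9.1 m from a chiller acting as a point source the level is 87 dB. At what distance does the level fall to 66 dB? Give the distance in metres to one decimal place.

102.1 m

The 21.0 dB drop corresponds to a distance ratio of 10^(21.0/20) for a point source.
r₂ = 9.1·10^((87−66)/20) = 9.1·10^(21.0/20) = 102.10 m.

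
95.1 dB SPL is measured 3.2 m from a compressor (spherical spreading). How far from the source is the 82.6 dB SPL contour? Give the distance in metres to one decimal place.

13.5 m

For a point source L₁ − L₂ = 20·log₁₀(r₂/r₁), so r₂ = r₁·10^((L₁−L₂)/20).
r₂ = 3.2·10^((95.1−82.6)/20) = 3.2·10^(12.5/20) = 13.49 m.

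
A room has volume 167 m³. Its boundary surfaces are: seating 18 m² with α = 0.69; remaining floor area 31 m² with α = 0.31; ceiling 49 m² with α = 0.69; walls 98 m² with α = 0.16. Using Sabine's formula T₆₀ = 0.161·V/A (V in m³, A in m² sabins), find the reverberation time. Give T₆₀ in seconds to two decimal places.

Total absorption A = 18·0.69 + 31·0.31 + 49·0.69 + 98·0.16 = 71.52 m² sabins.
T₆₀ = 0.161 × 167 / 71.52 = 0.376 s.

0.38 s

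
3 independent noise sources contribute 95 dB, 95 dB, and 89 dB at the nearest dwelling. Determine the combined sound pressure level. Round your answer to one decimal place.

98.5 dB

Incoherent sources combine by intensity addition: L_total = 10·log₁₀(Σ 10^(L_i/10)).
Σ 10^(L/10) = 10^(95/10) + 10^(95/10) + 10^(89/10) = 7.119e+09.
L_total = 10·log₁₀(7.119e+09) = 98.52 dB.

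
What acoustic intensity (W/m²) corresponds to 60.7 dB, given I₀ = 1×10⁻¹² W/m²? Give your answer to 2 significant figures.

L = 10·log₁₀(I/I₀) ⇒ I = I₀·10^(L/10) = 10⁻¹² × 10^6.07.

1.2e-06 W/m²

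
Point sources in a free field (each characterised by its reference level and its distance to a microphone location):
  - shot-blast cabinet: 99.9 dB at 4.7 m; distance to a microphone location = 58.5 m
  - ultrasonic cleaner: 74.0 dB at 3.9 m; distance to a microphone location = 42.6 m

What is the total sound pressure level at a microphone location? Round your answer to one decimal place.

78.0 dB

Propagate each source to the receiver with L = L_ref − 20·log₁₀(r/r_ref), then add intensities.
shot-blast cabinet: 99.9 − 20·log₁₀(58.5/4.7) = 99.9 − 21.90 = 78.00 dB.
ultrasonic cleaner: 74.0 − 20·log₁₀(42.6/3.9) = 74.0 − 20.77 = 53.23 dB.
Σ 10^(L/10) = 6.329e+07 → L_total = 10·log₁₀(6.329e+07) = 78.01 dB.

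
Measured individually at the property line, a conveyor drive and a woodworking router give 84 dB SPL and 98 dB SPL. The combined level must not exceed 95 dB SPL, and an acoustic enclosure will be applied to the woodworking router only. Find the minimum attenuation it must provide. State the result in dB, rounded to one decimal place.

3.4 dB

The untreated sources together contribute 10^(84/10) = 2.512e+08, i.e. 84.00 dB SPL.
The limit corresponds to 10^(95/10) = 3.162e+09; subtracting the fixed part leaves 2.911e+09 for the woodworking router, i.e. 94.64 dB SPL.
Required insertion loss = 98 − 94.64 = 3.36 dB.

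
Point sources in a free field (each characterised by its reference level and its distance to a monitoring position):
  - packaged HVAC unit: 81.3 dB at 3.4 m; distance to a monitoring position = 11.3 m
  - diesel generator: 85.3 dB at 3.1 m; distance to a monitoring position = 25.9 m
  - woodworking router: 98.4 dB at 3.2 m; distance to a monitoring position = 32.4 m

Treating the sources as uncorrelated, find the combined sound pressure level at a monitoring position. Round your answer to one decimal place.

First find each source's level at the receiver (point-source: −20·log₁₀(r/r_ref)), then combine on an intensity basis.
packaged HVAC unit: 81.3 − 20·log₁₀(11.3/3.4) = 81.3 − 10.43 = 70.87 dB.
diesel generator: 85.3 − 20·log₁₀(25.9/3.1) = 85.3 − 18.44 = 66.86 dB.
woodworking router: 98.4 − 20·log₁₀(32.4/3.2) = 98.4 − 20.11 = 78.29 dB.
Σ 10^(L/10) = 8.455e+07 → L_total = 10·log₁₀(8.455e+07) = 79.27 dB.

79.3 dB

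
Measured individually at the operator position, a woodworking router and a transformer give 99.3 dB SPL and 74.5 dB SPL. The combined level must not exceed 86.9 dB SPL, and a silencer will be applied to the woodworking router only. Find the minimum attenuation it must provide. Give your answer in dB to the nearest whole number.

13 dB

The untreated sources together contribute 10^(74.5/10) = 2.818e+07, i.e. 74.50 dB SPL.
To meet 86.9 dB SPL overall, the treated woodworking router may contribute at most 10^(86.9/10) − 2.818e+07 = 4.616e+08, i.e. 86.64 dB SPL.
Required insertion loss = 99.3 − 86.64 = 12.66 dB.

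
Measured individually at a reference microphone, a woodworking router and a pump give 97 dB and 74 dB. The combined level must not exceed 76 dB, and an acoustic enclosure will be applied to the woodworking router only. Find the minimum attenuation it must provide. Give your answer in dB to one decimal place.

Everything except the woodworking router sums to 10^(74/10) = 2.512e+07 in linear terms, 74.00 dB.
To meet 76 dB overall, the treated woodworking router may contribute at most 10^(76/10) − 2.512e+07 = 1.469e+07, i.e. 71.67 dB.
Required insertion loss = 97 − 71.67 = 25.33 dB.

25.3 dB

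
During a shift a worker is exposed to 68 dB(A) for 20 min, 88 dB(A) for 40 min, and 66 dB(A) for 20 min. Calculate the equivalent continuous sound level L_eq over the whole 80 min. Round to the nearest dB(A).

The energy average is taken in the linear domain: L_eq = 10·log₁₀[(Σ tᵢ·10^(Lᵢ/10))/T], T = 80 min.
Σ tᵢ·10^(Lᵢ/10) = 20·10^(68/10) + 40·10^(88/10) + 20·10^(66/10) = 2.544e+10.
L_eq = 10·log₁₀(2.544e+10/80) = 85.02 dB(A).

85 dB(A)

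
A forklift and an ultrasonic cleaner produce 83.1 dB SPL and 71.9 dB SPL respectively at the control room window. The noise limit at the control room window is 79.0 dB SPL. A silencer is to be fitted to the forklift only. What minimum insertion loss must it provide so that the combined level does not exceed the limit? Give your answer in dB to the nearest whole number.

Everything except the forklift sums to 10^(71.9/10) = 1.549e+07 in linear terms, 71.90 dB SPL.
To meet 79.0 dB SPL overall, the treated forklift may contribute at most 10^(79.0/10) − 1.549e+07 = 6.394e+07, i.e. 78.06 dB SPL.
So the forklift must be reduced from 83.1 to 78.06 dB SPL: IL = 5.04 dB.

5 dB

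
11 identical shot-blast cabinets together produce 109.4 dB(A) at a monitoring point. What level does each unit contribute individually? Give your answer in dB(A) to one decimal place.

99.0 dB(A)

Dividing the total intensity by 11 lowers the level by 10·log₁₀ 11 = 10.414 dB: L₁ = 109.4 − 10.414.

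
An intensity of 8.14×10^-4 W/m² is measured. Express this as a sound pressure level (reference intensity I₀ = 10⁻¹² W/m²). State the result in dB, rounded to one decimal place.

89.1 dB

I/I₀ = 8.14×10^-4/10⁻¹² = 8.14×10^8, and L = 10·log₁₀(I/I₀).
L = 10·(0.9106 + 8) = 89.11 dB.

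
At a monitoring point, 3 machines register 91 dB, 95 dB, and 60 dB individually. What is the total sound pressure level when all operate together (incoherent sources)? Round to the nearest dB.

96 dB

For uncorrelated sources the intensities add, so convert each level to linear form, sum, and take 10·log₁₀ of the total.
Σ 10^(L/10) = 10^(91/10) + 10^(95/10) + 10^(60/10) = 4.422e+09.
L_total = 10·log₁₀(4.422e+09) = 96.46 dB.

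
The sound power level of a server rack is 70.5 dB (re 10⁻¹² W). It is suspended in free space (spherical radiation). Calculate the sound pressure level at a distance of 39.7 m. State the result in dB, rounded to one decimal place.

Free-field spherical radiation: L_p = L_w − 10·log₁₀(4π·r²), r = 39.7 m.
4π·r² = 1.981e+04 m², 10·log₁₀ of that is 42.968 dB.
L_p = 70.5 − 42.968 = 27.53 dB.

27.5 dB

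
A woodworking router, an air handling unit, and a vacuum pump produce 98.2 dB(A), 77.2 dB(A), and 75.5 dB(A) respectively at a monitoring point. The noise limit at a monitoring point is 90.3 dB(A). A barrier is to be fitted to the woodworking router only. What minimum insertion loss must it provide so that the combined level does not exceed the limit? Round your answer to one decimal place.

The untreated sources together contribute 10^(77.2/10) + 10^(75.5/10) = 8.796e+07, i.e. 79.44 dB(A).
To meet 90.3 dB(A) overall, the treated woodworking router may contribute at most 10^(90.3/10) − 8.796e+07 = 9.836e+08, i.e. 89.93 dB(A).
So the woodworking router must be reduced from 98.2 to 89.93 dB(A): IL = 8.27 dB.

8.3 dB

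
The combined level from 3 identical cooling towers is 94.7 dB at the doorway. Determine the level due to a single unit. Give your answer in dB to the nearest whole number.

For N identical incoherent sources L_total = L₁ + 10·log₁₀ N, so L₁ = 94.7 − 10·log₁₀(3) = 94.7 − 4.771.

90 dB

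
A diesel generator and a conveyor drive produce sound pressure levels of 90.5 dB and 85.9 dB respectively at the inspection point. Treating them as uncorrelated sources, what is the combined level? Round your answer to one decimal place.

Incoherent sources combine by intensity addition: L_total = 10·log₁₀(Σ 10^(L_i/10)).
Σ 10^(L/10) = 10^(90.5/10) + 10^(85.9/10) = 1.511e+09.
L_total = 10·log₁₀(1.511e+09) = 91.79 dB.

91.8 dB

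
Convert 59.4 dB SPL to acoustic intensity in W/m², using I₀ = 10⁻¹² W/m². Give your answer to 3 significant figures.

L = 10·log₁₀(I/I₀) ⇒ I = I₀·10^(L/10) = 10⁻¹² × 10^5.94.

8.71e-07 W/m²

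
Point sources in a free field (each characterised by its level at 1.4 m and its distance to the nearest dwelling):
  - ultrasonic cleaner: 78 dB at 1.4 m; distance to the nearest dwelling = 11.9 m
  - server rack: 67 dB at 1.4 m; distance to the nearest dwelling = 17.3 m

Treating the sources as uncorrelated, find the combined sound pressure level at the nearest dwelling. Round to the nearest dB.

First find each source's level at the receiver (point-source: −20·log₁₀(r/r_ref)), then combine on an intensity basis.
ultrasonic cleaner: 78 − 20·log₁₀(11.9/1.4) = 78 − 18.59 = 59.41 dB.
server rack: 67 − 20·log₁₀(17.3/1.4) = 67 − 21.84 = 45.16 dB.
Σ 10^(L/10) = 9.061e+05 → L_total = 10·log₁₀(9.061e+05) = 59.57 dB.

60 dB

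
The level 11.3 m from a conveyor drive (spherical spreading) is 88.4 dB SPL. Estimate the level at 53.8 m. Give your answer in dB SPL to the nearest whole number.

75 dB SPL

Point-source attenuation: ΔL = 20·log₁₀(r₂/r₁) = 20·log₁₀(53.8/11.3) = 13.554 dB.
L₂ = 88.4 − 20·log₁₀(53.8/11.3) = 88.4 − 13.554 = 74.85 dB SPL.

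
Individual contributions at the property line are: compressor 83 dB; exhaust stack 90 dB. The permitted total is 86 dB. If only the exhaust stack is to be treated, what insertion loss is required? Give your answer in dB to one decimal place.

Everything except the exhaust stack sums to 10^(83/10) = 1.995e+08 in linear terms, 83.00 dB.
The limit corresponds to 10^(86/10) = 3.981e+08; subtracting the fixed part leaves 1.986e+08 for the exhaust stack, i.e. 82.98 dB.
So the exhaust stack must be reduced from 90 to 82.98 dB: IL = 7.02 dB.

7.0 dB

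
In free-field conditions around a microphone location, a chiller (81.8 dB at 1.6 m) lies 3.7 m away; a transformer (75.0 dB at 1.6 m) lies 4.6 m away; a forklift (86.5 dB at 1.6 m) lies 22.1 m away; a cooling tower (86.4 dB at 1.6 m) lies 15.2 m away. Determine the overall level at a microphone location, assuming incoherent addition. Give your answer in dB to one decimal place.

Propagate each source to the receiver with L = L_ref − 20·log₁₀(r/r_ref), then add intensities.
chiller: 81.8 − 20·log₁₀(3.7/1.6) = 81.8 − 7.28 = 74.52 dB.
transformer: 75.0 − 20·log₁₀(4.6/1.6) = 75.0 − 9.17 = 65.83 dB.
forklift: 86.5 − 20·log₁₀(22.1/1.6) = 86.5 − 22.81 = 63.69 dB.
cooling tower: 86.4 − 20·log₁₀(15.2/1.6) = 86.4 − 19.55 = 66.85 dB.
Σ 10^(L/10) = 3.931e+07 → L_total = 10·log₁₀(3.931e+07) = 75.94 dB.

75.9 dB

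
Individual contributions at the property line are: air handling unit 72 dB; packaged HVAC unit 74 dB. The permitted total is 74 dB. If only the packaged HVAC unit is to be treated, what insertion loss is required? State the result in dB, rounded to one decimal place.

4.3 dB

Everything except the packaged HVAC unit sums to 10^(72/10) = 1.585e+07 in linear terms, 72.00 dB.
The limit corresponds to 10^(74/10) = 2.512e+07; subtracting the fixed part leaves 9.270e+06 for the packaged HVAC unit, i.e. 69.67 dB.
Required insertion loss = 74 − 69.67 = 4.33 dB.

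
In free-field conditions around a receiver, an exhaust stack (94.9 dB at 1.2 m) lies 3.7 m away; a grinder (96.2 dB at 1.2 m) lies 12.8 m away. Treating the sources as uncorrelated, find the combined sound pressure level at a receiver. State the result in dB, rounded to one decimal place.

Propagate each source to the receiver with L = L_ref − 20·log₁₀(r/r_ref), then add intensities.
exhaust stack: 94.9 − 20·log₁₀(3.7/1.2) = 94.9 − 9.78 = 85.12 dB.
grinder: 96.2 − 20·log₁₀(12.8/1.2) = 96.2 − 20.56 = 75.64 dB.
Σ 10^(L/10) = 3.617e+08 → L_total = 10·log₁₀(3.617e+08) = 85.58 dB.

85.6 dB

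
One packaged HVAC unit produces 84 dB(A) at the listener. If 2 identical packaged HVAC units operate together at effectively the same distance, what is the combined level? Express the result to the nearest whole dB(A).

With 2 equal, uncorrelated contributions the intensity is 2× that of one unit, giving a rise of 10·log₁₀ 2.
L_total = 84 + 10·log₁₀(2) = 84 + 3.010 = 87.01 dB(A).

87 dB(A)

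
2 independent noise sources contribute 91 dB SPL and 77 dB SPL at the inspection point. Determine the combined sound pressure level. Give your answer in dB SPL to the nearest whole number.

91 dB SPL

Incoherent sources combine by intensity addition: L_total = 10·log₁₀(Σ 10^(L_i/10)).
Σ 10^(L/10) = 10^(91/10) + 10^(77/10) = 1.309e+09.
L_total = 10·log₁₀(1.309e+09) = 91.17 dB SPL.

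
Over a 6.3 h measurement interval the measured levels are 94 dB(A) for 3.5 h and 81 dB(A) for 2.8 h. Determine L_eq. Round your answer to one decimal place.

The energy average is taken in the linear domain: L_eq = 10·log₁₀[(Σ tᵢ·10^(Lᵢ/10))/T], T = 6.3 h.
Σ tᵢ·10^(Lᵢ/10) = 3.5·10^(94/10) + 2.8·10^(81/10) = 9.144e+09.
L_eq = 10·log₁₀(9.144e+09/6.3) = 91.62 dB(A).

91.6 dB(A)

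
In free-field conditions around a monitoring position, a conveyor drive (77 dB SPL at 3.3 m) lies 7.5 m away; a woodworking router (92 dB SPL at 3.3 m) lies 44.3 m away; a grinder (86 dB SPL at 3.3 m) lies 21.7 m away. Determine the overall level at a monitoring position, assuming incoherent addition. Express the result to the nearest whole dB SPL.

74 dB SPL

Apply inverse-square spreading to bring every level to the receiver, then sum 10^(L/10).
conveyor drive: 77 − 20·log₁₀(7.5/3.3) = 77 − 7.13 = 69.87 dB SPL.
woodworking router: 92 − 20·log₁₀(44.3/3.3) = 92 − 22.56 = 69.44 dB SPL.
grinder: 86 − 20·log₁₀(21.7/3.3) = 86 − 16.36 = 69.64 dB SPL.
Σ 10^(L/10) = 2.770e+07 → L_total = 10·log₁₀(2.770e+07) = 74.43 dB SPL.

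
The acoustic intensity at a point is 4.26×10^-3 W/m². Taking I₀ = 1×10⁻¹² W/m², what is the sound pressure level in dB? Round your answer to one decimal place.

I/I₀ = 4.26×10^-3/10⁻¹² = 4.26×10^9, and L = 10·log₁₀(I/I₀).
L = 10·(0.6294 + 9) = 96.29 dB.

96.3 dB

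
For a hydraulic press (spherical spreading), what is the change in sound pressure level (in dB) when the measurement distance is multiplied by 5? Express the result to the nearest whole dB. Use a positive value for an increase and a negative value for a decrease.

Point-source spreading: ΔL = −20·log₁₀(r₂/r₁).
ΔL = −20·log₁₀(5) = -13.98 dB.

-14 dB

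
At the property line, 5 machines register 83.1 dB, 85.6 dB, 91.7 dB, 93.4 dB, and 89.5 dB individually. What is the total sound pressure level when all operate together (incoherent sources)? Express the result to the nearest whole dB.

97 dB

For uncorrelated sources the intensities add, so convert each level to linear form, sum, and take 10·log₁₀ of the total.
Σ 10^(L/10) = 10^(83.1/10) + 10^(85.6/10) + 10^(91.7/10) + 10^(93.4/10) + 10^(89.5/10) = 5.125e+09.
L_total = 10·log₁₀(5.125e+09) = 97.10 dB.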